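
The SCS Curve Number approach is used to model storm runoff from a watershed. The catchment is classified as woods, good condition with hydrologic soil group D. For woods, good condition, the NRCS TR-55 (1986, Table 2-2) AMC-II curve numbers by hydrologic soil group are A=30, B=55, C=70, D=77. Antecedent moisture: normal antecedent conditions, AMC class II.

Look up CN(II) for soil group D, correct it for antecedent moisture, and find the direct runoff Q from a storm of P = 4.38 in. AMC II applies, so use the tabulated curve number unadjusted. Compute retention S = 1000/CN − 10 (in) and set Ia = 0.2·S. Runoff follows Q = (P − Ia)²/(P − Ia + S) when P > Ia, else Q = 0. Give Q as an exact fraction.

Q = 212080969/100342550 in ≈ 2.114 in

NRCS table: woods, good condition, soil group D → CN(II) = 77
AMC II — tabulated CN = 77 applies directly.
Max retention: S = 1000/77 − 10 = 230/77 in (≈ 2.987 in)
Initial abstraction Ia = S/5 = (230/77)/5 = 46/77 ≈ 0.597 in
Since P=4.380 > Ia=0.597: effective rainfall P−Ia = 14563/3850 in
Runoff Q = (P−Ia)²/(P−Ia+S) = (3.783)²/(3.783+2.987) = 212080969/100342550 ≈ 2.114 in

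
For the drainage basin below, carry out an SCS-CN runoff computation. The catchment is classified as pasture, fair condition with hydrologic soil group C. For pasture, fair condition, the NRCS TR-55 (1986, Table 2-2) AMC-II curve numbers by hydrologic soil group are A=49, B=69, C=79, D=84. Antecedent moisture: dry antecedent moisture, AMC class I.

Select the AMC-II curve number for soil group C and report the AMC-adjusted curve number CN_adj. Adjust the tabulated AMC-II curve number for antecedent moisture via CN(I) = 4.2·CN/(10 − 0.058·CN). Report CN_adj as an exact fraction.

CN_adj = 7900/129 ≈ 61.240

NRCS table: pasture, fair condition, soil group C → CN(II) = 79
Dry (AMC I): CN(I) = 4.2·79/(10 − 0.058·79) = (1659/5)/(2709/500) = 7900/129 ≈ 61.240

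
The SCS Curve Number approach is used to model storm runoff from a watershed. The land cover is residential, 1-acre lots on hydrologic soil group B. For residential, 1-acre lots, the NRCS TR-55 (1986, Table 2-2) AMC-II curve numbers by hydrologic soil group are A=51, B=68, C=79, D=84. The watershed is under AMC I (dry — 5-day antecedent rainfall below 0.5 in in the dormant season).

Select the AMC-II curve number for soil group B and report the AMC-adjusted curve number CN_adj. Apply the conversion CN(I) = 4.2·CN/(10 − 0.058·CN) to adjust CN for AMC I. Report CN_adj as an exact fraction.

NRCS table: residential, 1-acre lots, soil group B → CN(II) = 68
CN(I) from CN(II)=68: (4.2·68)/(10 − 0.058·68) = 35700/757 ≈ 47.160

CN_adj = 35700/757 ≈ 47.160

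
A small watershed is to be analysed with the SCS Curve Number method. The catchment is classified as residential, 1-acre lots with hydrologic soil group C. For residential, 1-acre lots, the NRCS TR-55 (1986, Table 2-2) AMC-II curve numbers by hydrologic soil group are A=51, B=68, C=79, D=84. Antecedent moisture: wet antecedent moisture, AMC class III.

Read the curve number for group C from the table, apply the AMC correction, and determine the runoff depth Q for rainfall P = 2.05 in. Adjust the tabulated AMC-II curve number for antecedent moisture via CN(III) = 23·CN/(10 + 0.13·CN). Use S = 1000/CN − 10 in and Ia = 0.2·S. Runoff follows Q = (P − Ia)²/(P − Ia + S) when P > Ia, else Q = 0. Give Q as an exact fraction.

NRCS table: residential, 1-acre lots, soil group C → CN(II) = 79
Adjust CN=79 to AMC III: 23·79/(10 + 0.13·79) → 1817 ÷ (2027/100) = 181700/2027 ≈ 89.640
Max retention: S = 1000/(181700/2027) − 10 = 2100/1817 in (≈ 1.156 in)
Ia = 0.2·(2100/1817) = 420/1817 in ≈ 0.231 in
Excess rainfall: 2.050 − 0.231 = 1.819 in; P > Ia so Q > 0
Q: (66097/36340)² ÷ (108097/36340) = 4368813409/3928244980 in (≈ 1.112 in)

Q = 4368813409/3928244980 in ≈ 1.112 in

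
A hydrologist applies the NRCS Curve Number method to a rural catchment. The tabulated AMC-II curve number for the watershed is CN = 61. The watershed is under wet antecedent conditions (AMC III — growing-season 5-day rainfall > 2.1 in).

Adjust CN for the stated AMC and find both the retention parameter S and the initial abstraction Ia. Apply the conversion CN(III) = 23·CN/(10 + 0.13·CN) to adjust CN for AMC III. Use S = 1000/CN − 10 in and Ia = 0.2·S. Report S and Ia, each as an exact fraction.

S = 3900/1403 in ≈ 2.780 in; Ia = 780/1403 in ≈ 0.556 in

CN(III) from CN(II)=61: (23·61)/(10 + 0.13·61) = 140300/1793 ≈ 78.249
Retention S: 1000/CN − 10 with CN=78.249 → S = 3900/1403 ≈ 2.780 in
Initial abstraction Ia = S/5 = (3900/1403)/5 = 780/1403 ≈ 0.556 in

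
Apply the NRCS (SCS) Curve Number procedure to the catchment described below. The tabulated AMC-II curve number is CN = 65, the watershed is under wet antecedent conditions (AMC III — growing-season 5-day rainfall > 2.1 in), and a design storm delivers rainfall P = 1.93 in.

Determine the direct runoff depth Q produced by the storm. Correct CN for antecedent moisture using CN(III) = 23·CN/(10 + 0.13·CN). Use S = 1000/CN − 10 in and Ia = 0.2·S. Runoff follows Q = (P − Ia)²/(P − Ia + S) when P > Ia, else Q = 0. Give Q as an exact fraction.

Adjust CN=65 to AMC III: 23·65/(10 + 0.13·65) → 1495 ÷ (369/20) = 29900/369 ≈ 81.030
Max retention: S = 1000/(29900/369) − 10 = 700/299 in (≈ 2.341 in)
Ia = 0.2·(700/299) = 140/299 in ≈ 0.468 in
Excess rainfall: 1.930 − 0.468 = 1.462 in; P > Ia so Q > 0
Q = (43707/29900)²/((43707/29900) + 700/299) = (1910301849/894010000)/(113707/29900) = 1910301849/3399839300 in ≈ 0.562 in

Q = 1910301849/3399839300 in ≈ 0.562 in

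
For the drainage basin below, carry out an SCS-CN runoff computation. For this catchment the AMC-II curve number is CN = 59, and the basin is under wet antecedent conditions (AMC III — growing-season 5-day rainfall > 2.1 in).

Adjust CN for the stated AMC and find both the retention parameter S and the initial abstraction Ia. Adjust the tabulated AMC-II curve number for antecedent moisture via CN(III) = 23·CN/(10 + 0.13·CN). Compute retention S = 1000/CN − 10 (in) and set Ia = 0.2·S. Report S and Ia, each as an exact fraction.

Adjust CN=59 to AMC III: 23·59/(10 + 0.13·59) → 1357 ÷ (1767/100) = 135700/1767 ≈ 76.797
Max retention: S = 1000/(135700/1767) − 10 = 4100/1357 in (≈ 3.021 in)
Ia = 0.2·(4100/1357) = 820/1357 in ≈ 0.604 in

S = 4100/1357 in ≈ 3.021 in; Ia = 820/1357 in ≈ 0.604 in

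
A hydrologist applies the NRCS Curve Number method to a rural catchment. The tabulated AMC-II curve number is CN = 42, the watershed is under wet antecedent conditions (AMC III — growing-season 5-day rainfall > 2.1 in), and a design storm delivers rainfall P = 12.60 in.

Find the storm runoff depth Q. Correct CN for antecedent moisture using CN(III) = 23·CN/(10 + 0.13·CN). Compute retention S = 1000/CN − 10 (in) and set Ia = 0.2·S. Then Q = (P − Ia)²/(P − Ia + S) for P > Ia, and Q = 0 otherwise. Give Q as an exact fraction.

Q = 757845841/101500035 in ≈ 7.466 in

Wet (AMC III): CN(III) = 23·42/(10 + 0.13·42) = 966/(773/50) = 48300/773 ≈ 62.484
S = 1000/(48300/773) − 10 = 2900/483 in ≈ 6.004 in
Ia = 0.2S: 0.2·6.004 = 1.201 in (exactly 580/483)
P − Ia = 12.600 − 1.201 = 27529/2415 ≈ 11.399 in (> 0, runoff occurs)
Runoff Q = (P−Ia)²/(P−Ia+S) = (11.399)²/(11.399+6.004) = 757845841/101500035 ≈ 7.466 in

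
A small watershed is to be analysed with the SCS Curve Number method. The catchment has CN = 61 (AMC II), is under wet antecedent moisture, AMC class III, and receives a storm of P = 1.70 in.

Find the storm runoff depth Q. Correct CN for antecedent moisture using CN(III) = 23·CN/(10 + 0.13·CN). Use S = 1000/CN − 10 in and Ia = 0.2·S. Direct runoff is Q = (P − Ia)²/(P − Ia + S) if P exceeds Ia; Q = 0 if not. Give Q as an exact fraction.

Q = 257634601/772365530 in ≈ 0.334 in

Adjust CN=61 to AMC III: 23·61/(10 + 0.13·61) → 1403 ÷ (1793/100) = 140300/1793 ≈ 78.249
S = 1000/(140300/1793) − 10 = 3900/1403 in ≈ 2.780 in
Ia = 0.2·(3900/1403) = 780/1403 in ≈ 0.556 in
P − Ia = 1.700 − 0.556 = 16051/14030 ≈ 1.144 in (> 0, runoff occurs)
Q: (16051/14030)² ÷ (55051/14030) = 257634601/772365530 in (≈ 0.334 in)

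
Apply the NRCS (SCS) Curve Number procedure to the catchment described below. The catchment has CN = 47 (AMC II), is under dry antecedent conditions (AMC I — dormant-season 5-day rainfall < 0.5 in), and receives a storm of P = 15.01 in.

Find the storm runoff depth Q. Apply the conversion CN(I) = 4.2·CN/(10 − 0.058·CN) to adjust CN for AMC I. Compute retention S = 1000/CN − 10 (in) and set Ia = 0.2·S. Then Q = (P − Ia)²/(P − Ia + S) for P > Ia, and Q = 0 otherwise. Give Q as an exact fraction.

Q = 905327511169/355466766900 in ≈ 2.547 in

Dry (AMC I): CN(I) = 4.2·47/(10 − 0.058·47) = (987/5)/(3637/500) = 98700/3637 ≈ 27.138
S = 1000/(98700/3637) − 10 = 26500/987 in ≈ 26.849 in
Ia = 0.2·(26500/987) = 5300/987 in ≈ 5.370 in
Excess rainfall: 15.010 − 5.370 = 9.640 in; P > Ia so Q > 0
Q: (951487/98700)² ÷ (3601487/98700) = 905327511169/355466766900 in (≈ 2.547 in)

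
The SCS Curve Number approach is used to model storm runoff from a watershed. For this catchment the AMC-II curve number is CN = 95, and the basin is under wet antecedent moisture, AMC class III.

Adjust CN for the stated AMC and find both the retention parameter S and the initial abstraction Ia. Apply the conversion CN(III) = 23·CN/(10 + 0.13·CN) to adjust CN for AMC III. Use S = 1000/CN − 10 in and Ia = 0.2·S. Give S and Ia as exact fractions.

S = 100/437 in ≈ 0.229 in; Ia = 20/437 in ≈ 0.046 in

Wet (AMC III): CN(III) = 23·95/(10 + 0.13·95) = 2185/(447/20) = 43700/447 ≈ 97.763
Retention S: 1000/CN − 10 with CN=97.763 → S = 100/437 ≈ 0.229 in
Initial abstraction Ia = S/5 = (100/437)/5 = 20/437 ≈ 0.046 in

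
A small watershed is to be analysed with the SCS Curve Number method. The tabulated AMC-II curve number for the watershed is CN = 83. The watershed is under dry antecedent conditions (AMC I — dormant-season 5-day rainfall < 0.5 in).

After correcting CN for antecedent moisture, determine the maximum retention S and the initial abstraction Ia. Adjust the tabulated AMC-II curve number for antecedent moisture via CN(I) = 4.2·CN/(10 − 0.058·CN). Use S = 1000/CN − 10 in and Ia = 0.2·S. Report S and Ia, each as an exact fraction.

S = 8500/1743 in ≈ 4.877 in; Ia = 1700/1743 in ≈ 0.975 in

Dry (AMC I): CN(I) = 4.2·83/(10 − 0.058·83) = (1743/5)/(2593/500) = 174300/2593 ≈ 67.219
Retention S: 1000/CN − 10 with CN=67.219 → S = 8500/1743 ≈ 4.877 in
Initial abstraction Ia = S/5 = (8500/1743)/5 = 1700/1743 ≈ 0.975 in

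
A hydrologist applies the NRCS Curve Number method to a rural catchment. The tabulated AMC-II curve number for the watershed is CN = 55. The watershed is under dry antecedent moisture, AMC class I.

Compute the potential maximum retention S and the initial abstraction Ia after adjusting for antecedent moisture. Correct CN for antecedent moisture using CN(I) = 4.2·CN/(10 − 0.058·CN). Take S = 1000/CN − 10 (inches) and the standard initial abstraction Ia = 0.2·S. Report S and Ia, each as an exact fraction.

S = 1500/77 in ≈ 19.481 in; Ia = 300/77 in ≈ 3.896 in

Adjust CN=55 to AMC I: 4.2·55/(10 − 0.058·55) → 231 ÷ (681/100) = 7700/227 ≈ 33.921
Max retention: S = 1000/(7700/227) − 10 = 1500/77 in (≈ 19.481 in)
Ia = 0.2S: 0.2·19.481 = 3.896 in (exactly 300/77)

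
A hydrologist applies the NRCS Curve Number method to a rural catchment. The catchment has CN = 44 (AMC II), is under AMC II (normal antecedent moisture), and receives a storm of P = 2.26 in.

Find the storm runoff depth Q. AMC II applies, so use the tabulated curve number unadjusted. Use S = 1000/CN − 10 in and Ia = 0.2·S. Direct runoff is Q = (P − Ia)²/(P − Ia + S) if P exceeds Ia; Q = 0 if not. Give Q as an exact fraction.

AMC II — tabulated CN = 44 applies directly.
S = 1000/44 − 10 = 140/11 in ≈ 12.727 in
Initial abstraction Ia = S/5 = (140/11)/5 = 28/11 ≈ 2.545 in
P = 2.260 ≤ Ia = 2.545 in: entire storm abstracted, Q = 0.

Q = 0 in ≈ 0.000 in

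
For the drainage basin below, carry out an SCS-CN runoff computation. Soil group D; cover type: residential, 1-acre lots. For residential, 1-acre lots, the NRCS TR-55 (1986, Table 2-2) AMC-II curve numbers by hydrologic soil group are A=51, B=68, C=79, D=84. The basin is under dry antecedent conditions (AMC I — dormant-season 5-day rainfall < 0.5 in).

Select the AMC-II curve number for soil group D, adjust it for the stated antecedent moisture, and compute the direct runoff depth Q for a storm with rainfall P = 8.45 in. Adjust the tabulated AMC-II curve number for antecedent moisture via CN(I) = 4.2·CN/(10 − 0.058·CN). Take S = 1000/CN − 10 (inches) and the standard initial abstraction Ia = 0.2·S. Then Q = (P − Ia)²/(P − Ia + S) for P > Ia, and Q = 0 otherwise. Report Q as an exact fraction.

Q = 4426107841/939585780 in ≈ 4.711 in

NRCS table: residential, 1-acre lots, soil group D → CN(II) = 84
Dry (AMC I): CN(I) = 4.2·84/(10 − 0.058·84) = (1764/5)/(641/125) = 44100/641 ≈ 68.799
Max retention: S = 1000/(44100/641) − 10 = 2000/441 in (≈ 4.535 in)
Ia = 0.2S: 0.2·4.535 = 0.907 in (exactly 400/441)
Since P=8.450 > Ia=0.907: effective rainfall P−Ia = 66529/8820 in
Q: (66529/8820)² ÷ (106529/8820) = 4426107841/939585780 in (≈ 4.711 in)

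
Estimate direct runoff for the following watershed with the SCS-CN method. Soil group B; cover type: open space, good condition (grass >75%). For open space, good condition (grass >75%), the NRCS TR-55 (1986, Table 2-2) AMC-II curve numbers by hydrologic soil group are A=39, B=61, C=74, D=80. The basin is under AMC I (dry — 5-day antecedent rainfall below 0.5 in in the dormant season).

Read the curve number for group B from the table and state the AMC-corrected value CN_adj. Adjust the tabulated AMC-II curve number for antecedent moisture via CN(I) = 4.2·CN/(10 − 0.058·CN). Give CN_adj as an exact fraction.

NRCS table: open space, good condition (grass >75%), soil group B → CN(II) = 61
Dry (AMC I): CN(I) = 4.2·61/(10 − 0.058·61) = (1281/5)/(3231/500) = 42700/1077 ≈ 39.647

CN_adj = 42700/1077 ≈ 39.647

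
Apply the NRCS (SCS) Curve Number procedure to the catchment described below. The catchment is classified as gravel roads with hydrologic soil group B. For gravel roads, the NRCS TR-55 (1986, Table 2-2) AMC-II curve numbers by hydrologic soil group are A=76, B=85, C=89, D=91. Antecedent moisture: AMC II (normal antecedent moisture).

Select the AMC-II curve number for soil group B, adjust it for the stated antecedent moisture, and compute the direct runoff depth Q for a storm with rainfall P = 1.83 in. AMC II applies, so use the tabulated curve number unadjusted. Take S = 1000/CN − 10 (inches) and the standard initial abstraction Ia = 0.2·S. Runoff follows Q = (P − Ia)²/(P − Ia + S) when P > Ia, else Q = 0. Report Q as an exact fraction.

Q = 2101707/3122900 in ≈ 0.673 in

NRCS table: gravel roads, soil group B → CN(II) = 85
Average conditions: CN = 85 (no AMC adjustment).
Max retention: S = 1000/85 − 10 = 30/17 in (≈ 1.765 in)
Initial abstraction Ia = S/5 = (30/17)/5 = 6/17 ≈ 0.353 in
P − Ia = 1.830 − 0.353 = 2511/1700 ≈ 1.477 in (> 0, runoff occurs)
Q = (2511/1700)²/((2511/1700) + 30/17) = (6305121/2890000)/(5511/1700) = 2101707/3122900 in ≈ 0.673 in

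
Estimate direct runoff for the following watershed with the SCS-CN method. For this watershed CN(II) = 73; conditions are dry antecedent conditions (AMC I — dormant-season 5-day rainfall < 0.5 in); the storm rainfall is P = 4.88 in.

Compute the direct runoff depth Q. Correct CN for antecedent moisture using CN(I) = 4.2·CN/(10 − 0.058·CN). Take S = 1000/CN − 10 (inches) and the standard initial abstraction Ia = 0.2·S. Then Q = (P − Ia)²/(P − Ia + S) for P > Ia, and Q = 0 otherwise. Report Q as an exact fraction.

Adjust CN=73 to AMC I: 4.2·73/(10 − 0.058·73) → (1533/5) ÷ (2883/500) = 51100/961 ≈ 53.174
S = 1000/(51100/961) − 10 = 4500/511 in ≈ 8.806 in
Ia = 0.2S: 0.2·8.806 = 1.761 in (exactly 900/511)
P − Ia = 4.880 − 1.761 = 39842/12775 ≈ 3.119 in (> 0, runoff occurs)
Runoff Q = (P−Ia)²/(P−Ia+S) = (3.119)²/(3.119+8.806) = 793692482/973084525 ≈ 0.816 in

Q = 793692482/973084525 in ≈ 0.816 in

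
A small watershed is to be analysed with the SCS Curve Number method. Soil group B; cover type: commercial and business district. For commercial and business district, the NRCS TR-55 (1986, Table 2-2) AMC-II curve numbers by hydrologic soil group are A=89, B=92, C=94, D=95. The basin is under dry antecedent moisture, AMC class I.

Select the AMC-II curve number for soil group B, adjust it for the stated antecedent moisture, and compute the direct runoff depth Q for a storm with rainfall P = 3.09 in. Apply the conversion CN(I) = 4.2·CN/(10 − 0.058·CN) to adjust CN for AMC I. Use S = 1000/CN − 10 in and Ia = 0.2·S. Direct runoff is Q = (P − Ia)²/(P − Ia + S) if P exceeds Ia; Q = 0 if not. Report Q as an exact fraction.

Q = 16704787009/11072630100 in ≈ 1.509 in

NRCS table: commercial and business district, soil group B → CN(II) = 92
Adjust CN=92 to AMC I: 4.2·92/(10 − 0.058·92) → (1932/5) ÷ (583/125) = 48300/583 ≈ 82.847
Retention S: 1000/CN − 10 with CN=82.847 → S = 1000/483 ≈ 2.070 in
Ia = 0.2S: 0.2·2.070 = 0.414 in (exactly 200/483)
Excess rainfall: 3.090 − 0.414 = 2.676 in; P > Ia so Q > 0
Q = (129247/48300)²/((129247/48300) + 1000/483) = (16704787009/2332890000)/(229247/48300) = 16704787009/11072630100 in ≈ 1.509 in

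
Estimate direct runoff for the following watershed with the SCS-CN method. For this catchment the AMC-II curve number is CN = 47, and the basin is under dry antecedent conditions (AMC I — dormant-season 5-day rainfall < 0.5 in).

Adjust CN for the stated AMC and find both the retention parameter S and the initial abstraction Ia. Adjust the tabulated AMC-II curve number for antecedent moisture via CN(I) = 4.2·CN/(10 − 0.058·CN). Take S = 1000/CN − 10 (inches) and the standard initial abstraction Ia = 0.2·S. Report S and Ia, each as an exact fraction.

Adjust CN=47 to AMC I: 4.2·47/(10 − 0.058·47) → (987/5) ÷ (3637/500) = 98700/3637 ≈ 27.138
Retention S: 1000/CN − 10 with CN=27.138 → S = 26500/987 ≈ 26.849 in
Initial abstraction Ia = S/5 = (26500/987)/5 = 5300/987 ≈ 5.370 in

S = 26500/987 in ≈ 26.849 in; Ia = 5300/987 in ≈ 5.370 in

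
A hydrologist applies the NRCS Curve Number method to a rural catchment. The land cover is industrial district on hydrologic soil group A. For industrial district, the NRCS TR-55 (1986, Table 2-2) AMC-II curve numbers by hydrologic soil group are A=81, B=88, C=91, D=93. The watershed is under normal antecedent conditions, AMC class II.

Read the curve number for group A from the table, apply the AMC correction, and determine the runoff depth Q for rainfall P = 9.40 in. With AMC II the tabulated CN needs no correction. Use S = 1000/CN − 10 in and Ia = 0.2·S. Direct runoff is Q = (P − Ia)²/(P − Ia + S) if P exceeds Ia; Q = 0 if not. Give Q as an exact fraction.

NRCS table: industrial district, soil group A → CN(II) = 81
CN(II) = 81; AMC II needs no correction.
S = 1000/81 − 10 = 190/81 in ≈ 2.346 in
Initial abstraction Ia = S/5 = (190/81)/5 = 38/81 ≈ 0.469 in
Excess rainfall: 9.400 − 0.469 = 8.931 in; P > Ia so Q > 0
Runoff Q = (P−Ia)²/(P−Ia+S) = (8.931)²/(8.931+2.346) = 13082689/1849635 ≈ 7.073 in

Q = 13082689/1849635 in ≈ 7.073 in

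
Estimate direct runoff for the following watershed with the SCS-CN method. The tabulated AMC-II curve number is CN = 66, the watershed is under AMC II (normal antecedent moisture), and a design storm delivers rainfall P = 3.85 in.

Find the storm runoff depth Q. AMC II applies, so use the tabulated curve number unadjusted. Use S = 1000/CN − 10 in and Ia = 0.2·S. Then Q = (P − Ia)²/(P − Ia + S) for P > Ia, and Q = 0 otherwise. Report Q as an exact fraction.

Q = 3463321/3472260 in ≈ 0.997 in

CN(II) = 66; AMC II needs no correction.
Retention S: 1000/CN − 10 with CN=66.000 → S = 170/33 ≈ 5.152 in
Initial abstraction Ia = S/5 = (170/33)/5 = 34/33 ≈ 1.030 in
P − Ia = 3.850 − 1.030 = 1861/660 ≈ 2.820 in (> 0, runoff occurs)
Runoff Q = (P−Ia)²/(P−Ia+S) = (2.820)²/(2.820+5.152) = 3463321/3472260 ≈ 0.997 in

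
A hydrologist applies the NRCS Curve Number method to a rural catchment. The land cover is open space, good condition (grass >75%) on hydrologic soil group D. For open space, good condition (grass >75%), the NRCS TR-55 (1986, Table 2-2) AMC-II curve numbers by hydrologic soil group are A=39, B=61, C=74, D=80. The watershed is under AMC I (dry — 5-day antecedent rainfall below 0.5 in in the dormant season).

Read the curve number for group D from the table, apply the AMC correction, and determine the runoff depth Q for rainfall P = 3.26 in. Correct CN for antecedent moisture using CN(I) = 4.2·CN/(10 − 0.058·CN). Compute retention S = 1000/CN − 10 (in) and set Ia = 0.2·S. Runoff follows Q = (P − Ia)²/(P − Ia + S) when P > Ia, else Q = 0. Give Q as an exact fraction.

NRCS table: open space, good condition (grass >75%), soil group D → CN(II) = 80
Dry (AMC I): CN(I) = 4.2·80/(10 − 0.058·80) = 336/(134/25) = 4200/67 ≈ 62.687
S = 1000/(4200/67) − 10 = 125/21 in ≈ 5.952 in
Ia = 0.2S: 0.2·5.952 = 1.190 in (exactly 25/21)
P − Ia = 3.260 − 1.190 = 2173/1050 ≈ 2.070 in (> 0, runoff occurs)
Q = (2173/1050)²/((2173/1050) + 125/21) = (4721929/1102500)/(8423/1050) = 4721929/8844150 in ≈ 0.534 in

Q = 4721929/8844150 in ≈ 0.534 in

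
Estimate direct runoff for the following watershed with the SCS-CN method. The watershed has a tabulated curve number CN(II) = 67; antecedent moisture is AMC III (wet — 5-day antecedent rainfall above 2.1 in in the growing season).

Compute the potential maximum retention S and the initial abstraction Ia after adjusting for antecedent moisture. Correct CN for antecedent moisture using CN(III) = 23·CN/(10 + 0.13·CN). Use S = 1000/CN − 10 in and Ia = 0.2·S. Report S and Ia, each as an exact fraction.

Wet (AMC III): CN(III) = 23·67/(10 + 0.13·67) = 1541/(1871/100) = 154100/1871 ≈ 82.362
Retention S: 1000/CN − 10 with CN=82.362 → S = 3300/1541 ≈ 2.141 in
Ia = 0.2·(3300/1541) = 660/1541 in ≈ 0.428 in

S = 3300/1541 in ≈ 2.141 in; Ia = 660/1541 in ≈ 0.428 in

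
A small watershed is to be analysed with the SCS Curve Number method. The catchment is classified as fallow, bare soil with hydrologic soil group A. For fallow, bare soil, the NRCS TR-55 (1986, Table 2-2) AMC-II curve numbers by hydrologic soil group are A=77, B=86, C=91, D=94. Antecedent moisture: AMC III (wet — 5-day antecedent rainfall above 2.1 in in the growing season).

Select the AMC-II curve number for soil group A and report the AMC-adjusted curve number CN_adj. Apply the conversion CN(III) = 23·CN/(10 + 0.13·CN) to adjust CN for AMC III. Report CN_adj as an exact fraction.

NRCS table: fallow, bare soil, soil group A → CN(II) = 77
Wet (AMC III): CN(III) = 23·77/(10 + 0.13·77) = 1771/(2001/100) = 7700/87 ≈ 88.506

CN_adj = 7700/87 ≈ 88.506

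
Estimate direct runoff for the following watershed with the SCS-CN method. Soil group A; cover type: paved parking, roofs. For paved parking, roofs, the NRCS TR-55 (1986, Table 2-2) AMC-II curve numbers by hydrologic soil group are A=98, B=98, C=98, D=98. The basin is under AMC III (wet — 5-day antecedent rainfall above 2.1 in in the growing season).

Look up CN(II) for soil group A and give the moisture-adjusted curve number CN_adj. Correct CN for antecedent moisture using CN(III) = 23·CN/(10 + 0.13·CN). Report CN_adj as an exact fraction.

CN_adj = 112700/1137 ≈ 99.120

NRCS table: paved parking, roofs, soil group A → CN(II) = 98
Wet (AMC III): CN(III) = 23·98/(10 + 0.13·98) = 2254/(1137/50) = 112700/1137 ≈ 99.120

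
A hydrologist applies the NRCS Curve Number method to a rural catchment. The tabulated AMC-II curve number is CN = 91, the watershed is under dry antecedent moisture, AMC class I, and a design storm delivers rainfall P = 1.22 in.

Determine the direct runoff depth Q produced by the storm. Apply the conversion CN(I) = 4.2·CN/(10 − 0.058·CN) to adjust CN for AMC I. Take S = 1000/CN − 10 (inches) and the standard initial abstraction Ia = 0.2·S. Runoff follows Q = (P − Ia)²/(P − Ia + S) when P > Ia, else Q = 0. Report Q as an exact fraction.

Q = 569156449/3148595450 in ≈ 0.181 in

Adjust CN=91 to AMC I: 4.2·91/(10 − 0.058·91) → (1911/5) ÷ (2361/500) = 63700/787 ≈ 80.940
Max retention: S = 1000/(63700/787) − 10 = 1500/637 in (≈ 2.355 in)
Initial abstraction Ia = S/5 = (1500/637)/5 = 300/637 ≈ 0.471 in
P − Ia = 1.220 − 0.471 = 23857/31850 ≈ 0.749 in (> 0, runoff occurs)
Q: (23857/31850)² ÷ (98857/31850) = 569156449/3148595450 in (≈ 0.181 in)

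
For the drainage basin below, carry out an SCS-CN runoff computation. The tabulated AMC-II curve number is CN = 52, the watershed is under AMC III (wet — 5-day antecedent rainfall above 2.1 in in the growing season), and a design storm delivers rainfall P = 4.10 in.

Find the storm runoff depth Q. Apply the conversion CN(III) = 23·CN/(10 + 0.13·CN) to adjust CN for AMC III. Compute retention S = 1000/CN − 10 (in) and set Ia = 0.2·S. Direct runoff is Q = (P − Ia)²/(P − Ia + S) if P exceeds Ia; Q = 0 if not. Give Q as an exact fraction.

Q = 97199881/65358410 in ≈ 1.487 in

Wet (AMC III): CN(III) = 23·52/(10 + 0.13·52) = 1196/(419/25) = 29900/419 ≈ 71.360
Retention S: 1000/CN − 10 with CN=71.360 → S = 1200/299 ≈ 4.013 in
Ia = 0.2·(1200/299) = 240/299 in ≈ 0.803 in
Since P=4.100 > Ia=0.803: effective rainfall P−Ia = 9859/2990 in
Q = (9859/2990)²/((9859/2990) + 1200/299) = (97199881/8940100)/(21859/2990) = 97199881/65358410 in ≈ 1.487 in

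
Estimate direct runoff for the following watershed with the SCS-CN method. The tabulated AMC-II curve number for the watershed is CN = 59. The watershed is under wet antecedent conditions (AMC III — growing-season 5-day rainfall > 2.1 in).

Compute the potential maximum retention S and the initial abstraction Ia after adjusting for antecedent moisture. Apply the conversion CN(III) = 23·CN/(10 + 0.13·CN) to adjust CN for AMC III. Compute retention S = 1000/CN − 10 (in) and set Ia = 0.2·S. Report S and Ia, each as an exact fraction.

S = 4100/1357 in ≈ 3.021 in; Ia = 820/1357 in ≈ 0.604 in

Adjust CN=59 to AMC III: 23·59/(10 + 0.13·59) → 1357 ÷ (1767/100) = 135700/1767 ≈ 76.797
S = 1000/(135700/1767) − 10 = 4100/1357 in ≈ 3.021 in
Ia = 0.2S: 0.2·3.021 = 0.604 in (exactly 820/1357)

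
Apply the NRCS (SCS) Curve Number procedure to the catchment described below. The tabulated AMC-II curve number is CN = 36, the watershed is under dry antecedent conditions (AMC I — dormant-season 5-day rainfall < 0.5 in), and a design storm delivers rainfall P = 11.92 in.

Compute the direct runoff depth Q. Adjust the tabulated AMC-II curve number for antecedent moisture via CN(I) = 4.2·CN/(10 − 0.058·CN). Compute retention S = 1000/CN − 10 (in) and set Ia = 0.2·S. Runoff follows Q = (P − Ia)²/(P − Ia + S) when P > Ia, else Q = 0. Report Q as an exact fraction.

Q = 133203842/511060725 in ≈ 0.261 in

CN(I) from CN(II)=36: (4.2·36)/(10 − 0.058·36) = 18900/989 ≈ 19.110
Max retention: S = 1000/(18900/989) − 10 = 8000/189 in (≈ 42.328 in)
Ia = 0.2S: 0.2·42.328 = 8.466 in (exactly 1600/189)
Excess rainfall: 11.920 − 8.466 = 3.454 in; P > Ia so Q > 0
Q: (16322/4725)² ÷ (216322/4725) = 133203842/511060725 in (≈ 0.261 in)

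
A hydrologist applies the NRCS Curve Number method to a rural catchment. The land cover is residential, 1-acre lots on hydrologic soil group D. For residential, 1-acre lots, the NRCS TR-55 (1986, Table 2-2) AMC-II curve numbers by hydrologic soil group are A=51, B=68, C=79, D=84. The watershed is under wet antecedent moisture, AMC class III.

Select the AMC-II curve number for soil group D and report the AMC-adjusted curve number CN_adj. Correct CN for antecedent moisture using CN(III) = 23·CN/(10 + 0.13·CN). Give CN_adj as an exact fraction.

CN_adj = 48300/523 ≈ 92.352

NRCS table: residential, 1-acre lots, soil group D → CN(II) = 84
Wet (AMC III): CN(III) = 23·84/(10 + 0.13·84) = 1932/(523/25) = 48300/523 ≈ 92.352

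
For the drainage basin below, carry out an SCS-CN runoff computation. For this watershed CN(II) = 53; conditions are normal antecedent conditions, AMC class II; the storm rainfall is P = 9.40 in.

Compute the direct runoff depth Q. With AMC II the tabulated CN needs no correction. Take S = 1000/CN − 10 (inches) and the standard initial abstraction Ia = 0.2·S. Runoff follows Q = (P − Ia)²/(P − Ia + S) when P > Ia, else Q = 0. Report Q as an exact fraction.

Q = 86903/24645 in ≈ 3.526 in

AMC II — tabulated CN = 53 applies directly.
Max retention: S = 1000/53 − 10 = 470/53 in (≈ 8.868 in)
Ia = 0.2·(470/53) = 94/53 in ≈ 1.774 in
Excess rainfall: 9.400 − 1.774 = 7.626 in; P > Ia so Q > 0
Q: (2021/265)² ÷ (4371/265) = 86903/24645 in (≈ 3.526 in)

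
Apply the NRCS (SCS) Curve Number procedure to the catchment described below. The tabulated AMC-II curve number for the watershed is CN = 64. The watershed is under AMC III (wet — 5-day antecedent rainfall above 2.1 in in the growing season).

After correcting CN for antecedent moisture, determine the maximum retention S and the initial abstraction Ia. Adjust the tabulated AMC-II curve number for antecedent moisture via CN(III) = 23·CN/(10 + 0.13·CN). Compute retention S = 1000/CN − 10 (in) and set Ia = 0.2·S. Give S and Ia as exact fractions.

Adjust CN=64 to AMC III: 23·64/(10 + 0.13·64) → 1472 ÷ (458/25) = 18400/229 ≈ 80.349
Max retention: S = 1000/(18400/229) − 10 = 225/92 in (≈ 2.446 in)
Initial abstraction Ia = S/5 = (225/92)/5 = 45/92 ≈ 0.489 in

S = 225/92 in ≈ 2.446 in; Ia = 45/92 in ≈ 0.489 in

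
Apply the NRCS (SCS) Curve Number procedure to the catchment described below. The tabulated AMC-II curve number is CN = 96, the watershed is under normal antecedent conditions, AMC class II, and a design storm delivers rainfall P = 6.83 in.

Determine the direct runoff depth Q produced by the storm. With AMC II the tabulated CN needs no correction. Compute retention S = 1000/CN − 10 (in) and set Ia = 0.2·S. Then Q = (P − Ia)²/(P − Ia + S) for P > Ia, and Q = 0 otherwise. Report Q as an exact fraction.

Q = 1024144/161175 in ≈ 6.354 in

CN(II) = 96; AMC II needs no correction.
Retention S: 1000/CN − 10 with CN=96.000 → S = 5/12 ≈ 0.417 in
Ia = 0.2S: 0.2·0.417 = 0.083 in (exactly 1/12)
Since P=6.830 > Ia=0.083: effective rainfall P−Ia = 506/75 in
Q: (506/75)² ÷ (2149/300) = 1024144/161175 in (≈ 6.354 in)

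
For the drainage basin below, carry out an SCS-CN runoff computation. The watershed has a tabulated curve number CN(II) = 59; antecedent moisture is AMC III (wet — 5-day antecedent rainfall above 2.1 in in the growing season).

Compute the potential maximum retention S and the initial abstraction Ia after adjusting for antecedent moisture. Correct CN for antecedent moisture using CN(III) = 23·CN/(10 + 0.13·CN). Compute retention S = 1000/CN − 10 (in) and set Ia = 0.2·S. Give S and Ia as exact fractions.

Wet (AMC III): CN(III) = 23·59/(10 + 0.13·59) = 1357/(1767/100) = 135700/1767 ≈ 76.797
Max retention: S = 1000/(135700/1767) − 10 = 4100/1357 in (≈ 3.021 in)
Initial abstraction Ia = S/5 = (4100/1357)/5 = 820/1357 ≈ 0.604 in

S = 4100/1357 in ≈ 3.021 in; Ia = 820/1357 in ≈ 0.604 in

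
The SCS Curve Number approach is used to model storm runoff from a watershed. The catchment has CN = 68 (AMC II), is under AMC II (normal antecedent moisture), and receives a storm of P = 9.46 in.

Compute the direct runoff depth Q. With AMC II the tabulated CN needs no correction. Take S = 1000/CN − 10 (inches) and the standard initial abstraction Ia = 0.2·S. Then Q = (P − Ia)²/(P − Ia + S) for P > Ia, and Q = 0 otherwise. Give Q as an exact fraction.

AMC II — tabulated CN = 68 applies directly.
S = 1000/68 − 10 = 80/17 in ≈ 4.706 in
Ia = 0.2·(80/17) = 16/17 in ≈ 0.941 in
P − Ia = 9.460 − 0.941 = 7241/850 ≈ 8.519 in (> 0, runoff occurs)
Q: (7241/850)² ÷ (11241/850) = 52432081/9554850 in (≈ 5.487 in)

Q = 52432081/9554850 in ≈ 5.487 in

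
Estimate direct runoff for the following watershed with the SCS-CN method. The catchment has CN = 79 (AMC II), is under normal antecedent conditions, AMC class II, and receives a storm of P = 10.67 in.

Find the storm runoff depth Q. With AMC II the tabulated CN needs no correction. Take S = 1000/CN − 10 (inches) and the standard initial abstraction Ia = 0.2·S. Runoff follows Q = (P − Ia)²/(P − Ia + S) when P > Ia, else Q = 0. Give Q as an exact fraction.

CN(II) = 79; AMC II needs no correction.
Max retention: S = 1000/79 − 10 = 210/79 in (≈ 2.658 in)
Ia = 0.2S: 0.2·2.658 = 0.532 in (exactly 42/79)
Excess rainfall: 10.670 − 0.532 = 10.138 in; P > Ia so Q > 0
Q = (80093/7900)²/((80093/7900) + 210/79) = (6414888649/62410000)/(101093/7900) = 6414888649/798634700 in ≈ 8.032 in

Q = 6414888649/798634700 in ≈ 8.032 in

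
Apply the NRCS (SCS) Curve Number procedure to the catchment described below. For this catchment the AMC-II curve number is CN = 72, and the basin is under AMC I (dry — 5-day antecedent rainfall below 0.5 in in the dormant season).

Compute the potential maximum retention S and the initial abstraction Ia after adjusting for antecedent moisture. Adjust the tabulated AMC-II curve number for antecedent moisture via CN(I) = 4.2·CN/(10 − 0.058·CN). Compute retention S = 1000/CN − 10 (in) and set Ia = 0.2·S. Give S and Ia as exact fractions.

S = 250/27 in ≈ 9.259 in; Ia = 50/27 in ≈ 1.852 in

Adjust CN=72 to AMC I: 4.2·72/(10 − 0.058·72) → (1512/5) ÷ (728/125) = 675/13 ≈ 51.923
S = 1000/(675/13) − 10 = 250/27 in ≈ 9.259 in
Ia = 0.2·(250/27) = 50/27 in ≈ 1.852 in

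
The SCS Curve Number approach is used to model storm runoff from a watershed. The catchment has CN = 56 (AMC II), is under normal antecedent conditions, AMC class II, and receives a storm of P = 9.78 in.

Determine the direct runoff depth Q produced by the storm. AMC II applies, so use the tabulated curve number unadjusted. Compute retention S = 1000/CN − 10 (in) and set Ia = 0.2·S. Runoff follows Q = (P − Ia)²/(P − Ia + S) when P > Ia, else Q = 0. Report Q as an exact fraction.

Q = 8254129/1968050 in ≈ 4.194 in

Average conditions: CN = 56 (no AMC adjustment).
Max retention: S = 1000/56 − 10 = 55/7 in (≈ 7.857 in)
Ia = 0.2S: 0.2·7.857 = 1.571 in (exactly 11/7)
Excess rainfall: 9.780 − 1.571 = 8.209 in; P > Ia so Q > 0
Q: (2873/350)² ÷ (5623/350) = 8254129/1968050 in (≈ 4.194 in)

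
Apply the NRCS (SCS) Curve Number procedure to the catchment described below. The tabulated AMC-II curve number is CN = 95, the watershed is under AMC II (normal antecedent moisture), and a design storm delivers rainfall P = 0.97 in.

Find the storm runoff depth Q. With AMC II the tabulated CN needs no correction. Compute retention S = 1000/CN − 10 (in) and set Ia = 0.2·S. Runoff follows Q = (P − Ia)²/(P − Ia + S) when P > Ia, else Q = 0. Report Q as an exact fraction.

Q = 2699449/5021700 in ≈ 0.538 in

Average conditions: CN = 95 (no AMC adjustment).
Max retention: S = 1000/95 − 10 = 10/19 in (≈ 0.526 in)
Ia = 0.2S: 0.2·0.526 = 0.105 in (exactly 2/19)
Excess rainfall: 0.970 − 0.105 = 0.865 in; P > Ia so Q > 0
Runoff Q = (P−Ia)²/(P−Ia+S) = (0.865)²/(0.865+0.526) = 2699449/5021700 ≈ 0.538 in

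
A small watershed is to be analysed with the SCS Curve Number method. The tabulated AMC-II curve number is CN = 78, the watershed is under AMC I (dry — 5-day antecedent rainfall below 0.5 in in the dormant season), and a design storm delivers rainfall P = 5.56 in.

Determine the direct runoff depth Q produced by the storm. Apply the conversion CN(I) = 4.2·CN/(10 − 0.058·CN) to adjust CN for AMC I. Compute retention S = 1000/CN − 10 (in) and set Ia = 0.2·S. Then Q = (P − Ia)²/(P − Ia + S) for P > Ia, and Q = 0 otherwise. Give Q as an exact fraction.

Adjust CN=78 to AMC I: 4.2·78/(10 − 0.058·78) → (1638/5) ÷ (1369/250) = 81900/1369 ≈ 59.825
Retention S: 1000/CN − 10 with CN=59.825 → S = 5500/819 ≈ 6.716 in
Ia = 0.2·(5500/819) = 1100/819 in ≈ 1.343 in
Excess rainfall: 5.560 − 1.343 = 4.217 in; P > Ia so Q > 0
Q = (86341/20475)²/((86341/20475) + 5500/819) = (7454768281/419225625)/(223841/20475) = 7454768281/4583144475 in ≈ 1.627 in

Q = 7454768281/4583144475 in ≈ 1.627 in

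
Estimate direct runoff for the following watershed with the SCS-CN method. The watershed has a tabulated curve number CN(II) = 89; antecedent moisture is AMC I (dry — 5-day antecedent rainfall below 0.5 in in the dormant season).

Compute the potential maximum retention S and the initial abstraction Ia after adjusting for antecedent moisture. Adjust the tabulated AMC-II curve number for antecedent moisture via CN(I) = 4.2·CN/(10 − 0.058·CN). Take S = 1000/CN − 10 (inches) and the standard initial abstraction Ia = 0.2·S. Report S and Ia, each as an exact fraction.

S = 5500/1869 in ≈ 2.943 in; Ia = 1100/1869 in ≈ 0.589 in

Dry (AMC I): CN(I) = 4.2·89/(10 − 0.058·89) = (1869/5)/(2419/500) = 186900/2419 ≈ 77.263
Retention S: 1000/CN − 10 with CN=77.263 → S = 5500/1869 ≈ 2.943 in
Ia = 0.2·(5500/1869) = 1100/1869 in ≈ 0.589 in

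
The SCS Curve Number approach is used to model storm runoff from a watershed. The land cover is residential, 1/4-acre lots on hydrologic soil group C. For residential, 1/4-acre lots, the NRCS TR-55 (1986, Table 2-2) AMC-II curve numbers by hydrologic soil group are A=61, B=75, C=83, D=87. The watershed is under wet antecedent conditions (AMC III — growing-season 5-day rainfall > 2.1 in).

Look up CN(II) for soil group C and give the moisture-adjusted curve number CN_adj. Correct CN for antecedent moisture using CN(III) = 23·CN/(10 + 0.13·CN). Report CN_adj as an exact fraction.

NRCS table: residential, 1/4-acre lots, soil group C → CN(II) = 83
Adjust CN=83 to AMC III: 23·83/(10 + 0.13·83) → 1909 ÷ (2079/100) = 190900/2079 ≈ 91.823

CN_adj = 190900/2079 ≈ 91.823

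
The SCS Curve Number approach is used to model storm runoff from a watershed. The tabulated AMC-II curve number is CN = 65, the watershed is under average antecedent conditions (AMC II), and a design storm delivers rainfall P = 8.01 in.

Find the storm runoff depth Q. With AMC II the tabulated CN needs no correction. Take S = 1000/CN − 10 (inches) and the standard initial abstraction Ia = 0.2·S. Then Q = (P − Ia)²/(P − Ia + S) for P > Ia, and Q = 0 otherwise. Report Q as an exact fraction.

Average conditions: CN = 65 (no AMC adjustment).
Retention S: 1000/CN − 10 with CN=65.000 → S = 70/13 ≈ 5.385 in
Ia = 0.2·(70/13) = 14/13 in ≈ 1.077 in
P − Ia = 8.010 − 1.077 = 9013/1300 ≈ 6.933 in (> 0, runoff occurs)
Q: (9013/1300)² ÷ (16013/1300) = 81234169/20816900 in (≈ 3.902 in)

Q = 81234169/20816900 in ≈ 3.902 in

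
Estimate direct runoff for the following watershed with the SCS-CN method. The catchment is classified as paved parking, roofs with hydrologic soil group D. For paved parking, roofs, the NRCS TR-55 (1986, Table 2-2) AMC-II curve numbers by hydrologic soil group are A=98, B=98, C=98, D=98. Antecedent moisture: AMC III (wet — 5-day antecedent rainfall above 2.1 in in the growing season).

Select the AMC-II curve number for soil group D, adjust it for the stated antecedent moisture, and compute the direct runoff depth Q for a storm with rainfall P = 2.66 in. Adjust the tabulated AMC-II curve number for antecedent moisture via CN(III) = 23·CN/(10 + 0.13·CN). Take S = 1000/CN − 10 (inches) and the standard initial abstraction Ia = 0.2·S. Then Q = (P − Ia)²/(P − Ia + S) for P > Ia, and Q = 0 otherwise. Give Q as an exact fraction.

Q = 22168529881/8671757850 in ≈ 2.556 in

NRCS table: paved parking, roofs, soil group D → CN(II) = 98
Wet (AMC III): CN(III) = 23·98/(10 + 0.13·98) = 2254/(1137/50) = 112700/1137 ≈ 99.120
Retention S: 1000/CN − 10 with CN=99.120 → S = 100/1127 ≈ 0.089 in
Ia = 0.2·(100/1127) = 20/1127 in ≈ 0.018 in
Since P=2.660 > Ia=0.018: effective rainfall P−Ia = 148891/56350 in
Q = (148891/56350)²/((148891/56350) + 100/1127) = (22168529881/3175322500)/(153891/56350) = 22168529881/8671757850 in ≈ 2.556 in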